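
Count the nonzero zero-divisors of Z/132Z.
Z/132Z has 91 nonzero zero-divisors

In Z/132Z each nonzero element is either a unit (gcd with 132 is 1) or a zero-divisor (gcd > 1). The number of units is φ(132): factorise 132 = 2^2 · 3 · 11, so φ(132) = (2^2 − 2^1) · (3 − 1) · (11 − 1) = 2 · 2 · 10 = 40. The nonzero elements number 132 − 1 = 131. Hence the nonzero zero-divisors number 131 − 40 = 91.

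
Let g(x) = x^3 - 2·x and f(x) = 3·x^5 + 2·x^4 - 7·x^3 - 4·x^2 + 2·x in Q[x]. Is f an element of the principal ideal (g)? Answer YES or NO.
In Q[x] the ideal (g) consists of all multiples of g, so f ∈ (g) iff g | f, i.e. iff the remainder of f on division by g is 0. Divide f by g (g is monic, so eliminate the leading term of the running remainder at each step):
  leading term 3·x^5: subtract (3·x^2)·g(x) = 3·x^5 - 6·x^3, leaving 2·x^4 - x^3 - 4·x^2 + 2·x
  leading term 2·x^4: subtract (2·x)·g(x) = 2·x^4 - 4·x^2, leaving -x^3 + 2·x
  leading term -x^3: subtract (-1)·g(x) = -x^3 + 2·x, leaving 0
The remainder is 0, so f(x) = g(x) · h(x) with h(x) = 3·x^2 + 2·x - 1. Hence g | f, i.e. f ∈ (g).

Final answer: YES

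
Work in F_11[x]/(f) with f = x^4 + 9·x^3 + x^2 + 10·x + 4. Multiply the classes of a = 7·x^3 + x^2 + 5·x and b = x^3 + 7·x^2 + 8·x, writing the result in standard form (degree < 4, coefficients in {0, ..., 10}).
a · b ≡ x^3 + 8·x^2 + 10·x + 3 (mod f(x))

Multiply as integer polynomials: a · b = 7·x^6 + 50·x^5 + 68·x^4 + 43·x^3 + 40·x^2. Reducing coefficients mod 11: a · b ≡ 7·x^6 + 6·x^5 + 2·x^4 + 10·x^3 + 7·x^2. Now divide by f(x) = x^4 + 9·x^3 + x^2 + 10·x + 4 in F_11[x], eliminating the leading term at each step:
  leading term 7·x^6: subtract (7·x^2)·f(x) = 7·x^6 + 8·x^5 + 7·x^4 + 4·x^3 + 6·x^2, leaving 9·x^5 + 6·x^4 + 6·x^3 + x^2 (coefficients mod 11)
  leading term 9·x^5: subtract (9·x)·f(x) = 9·x^5 + 4·x^4 + 9·x^3 + 2·x^2 + 3·x, leaving 2·x^4 + 8·x^3 + 10·x^2 + 8·x (coefficients mod 11)
  leading term 2·x^4: subtract (2)·f(x) = 2·x^4 + 7·x^3 + 2·x^2 + 9·x + 8, leaving x^3 + 8·x^2 + 10·x + 3 (coefficients mod 11)
The degree is now < 4, so this is the remainder. Hence a · b ≡ x^3 + 8·x^2 + 10·x + 3 in F_11[x]/(f).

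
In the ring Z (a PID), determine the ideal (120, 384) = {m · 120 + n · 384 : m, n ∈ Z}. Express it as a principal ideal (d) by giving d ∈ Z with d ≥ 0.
(120, 384) = (24); d = 24

In the PID Z, (a, b) is generated by gcd(a, b). Compute gcd(384, 120) with the extended Euclidean algorithm, tracking rows (r, s, t) with s·384 + t·120 = r:
  row A: (384, 1, 0)   [1·384 + 0·120 = 384]
  row B: (120, 0, 1)   [0·384 + 1·120 = 120]
  384 = 3·120 + 24   → row C = row A − 3·row B = (24, 1, −3)   [check: 1·384 − 3·120 = 24]
  120 = 5·24 + 0   → remainder 0, stop. gcd = 24 (last nonzero row C).
So gcd(120, 384) = 24, with Bézout identity 1·384 − 3·120 = 24. Containment (⊇): the Bézout identity exhibits 24 as an element of (120, 384), giving (24) ⊆ (120, 384). Containment (⊆): since 24 | 120 and 24 | 384 (120 = 24·5, 384 = 24·16), every Z-linear combination of 120 and 384 is divisible by 24, so (120, 384) ⊆ (24). Therefore (120, 384) = (24), d = 24.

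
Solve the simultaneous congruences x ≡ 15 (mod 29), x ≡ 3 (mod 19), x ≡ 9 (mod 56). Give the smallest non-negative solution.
The moduli 29, 19, 56 are pairwise coprime, so by the CRT there is a unique solution mod 29·19·56 = 30856.
Solve by successive substitution. Start with x ≡ 15 (mod 29).
  Combine with x ≡ 3 (mod 19): write x = 15 + 29·t and require 15 + 29·t ≡ 3 (mod 19), i.e. 29·t ≡ 3 − 15 ≡ 7 (mod 19). Since 29^(−1) ≡ 2 (mod 19) (29 ≡ 10 (mod 19)), t ≡ 2·7 ≡ 14 (mod 19). So x ≡ 15 + 29·14 = 421 (mod 551).
  Combine with x ≡ 9 (mod 56): write x = 421 + 551·t and require 421 + 551·t ≡ 9 (mod 56), i.e. 551·t ≡ 9 − 421 ≡ 36 (mod 56). Since 551^(−1) ≡ 31 (mod 56) (551 ≡ 47 (mod 56)), t ≡ 31·36 ≡ 52 (mod 56). So x ≡ 421 + 551·52 = 29073 (mod 30856).
Unique solution in [0, 30856): x = 29073.

Final answer: x ≡ 29073 (mod 30856); the representative in [0, 30856) is 29073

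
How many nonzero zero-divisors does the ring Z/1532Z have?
Z/1532Z has 767 nonzero zero-divisors

In Z/1532Z each nonzero element is either a unit (gcd with 1532 is 1) or a zero-divisor (gcd > 1). The number of units is φ(1532): factorise 1532 = 2^2 · 383, so φ(1532) = (2^2 − 2^1) · (383 − 1) = 2 · 382 = 764. The nonzero elements number 1532 − 1 = 1531. Hence the nonzero zero-divisors number 1531 − 764 = 767.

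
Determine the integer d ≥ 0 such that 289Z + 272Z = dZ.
In the PID Z, (a, b) is generated by gcd(a, b). Compute gcd(289, 272) with the extended Euclidean algorithm, tracking rows (r, s, t) with s·289 + t·272 = r:
  row A: (289, 1, 0)   [1·289 + 0·272 = 289]
  row B: (272, 0, 1)   [0·289 + 1·272 = 272]
  289 = 1·272 + 17   → row C = row A − 1·row B = (17, 1, −1)   [check: 1·289 − 1·272 = 17]
  272 = 16·17 + 0   → remainder 0, stop. gcd = 17 (last nonzero row C).
So gcd(289, 272) = 17, with Bézout identity 1·289 − 1·272 = 17. Containment (⊇): the Bézout identity exhibits 17 as an element of (289, 272), giving (17) ⊆ (289, 272). Containment (⊆): since 17 | 289 and 17 | 272 (289 = 17·17, 272 = 17·16), every Z-linear combination of 289 and 272 is divisible by 17, so (289, 272) ⊆ (17). Therefore (289, 272) = (17), d = 17.

Final answer: (289, 272) = (17); d = 17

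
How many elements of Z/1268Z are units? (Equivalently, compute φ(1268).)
Z/1268Z has φ(1268) = 632 units

An element a ∈ Z/1268Z is a unit iff gcd(a, 1268) = 1, so the number of units is φ(1268). φ is multiplicative, with φ(p^e) = p^e − p^(e−1). Factorise 1268 = 2^2 · 317. Then
  φ(1268) = (2^2 − 2^1) · (317 − 1) = 2 · 316 = 632.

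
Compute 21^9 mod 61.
Use repeated squaring. Binary(9) = 1001. Walk through the bits of the exponent 9 left-to-right: at each bit after the leading one, square the running value, then multiply by 21 if the bit is 1 (always reducing mod 61):
  bit 1 = 1 (leading): start with 21.
  bit 2 = 0: square 21^2 = 441 ≡ 14 (mod 61).
  bit 3 = 0: square 14^2 = 196 ≡ 13 (mod 61).
  bit 4 = 1: square 13^2 = 169 ≡ 47; bit is 1, so multiply 47·21 = 987 ≡ 11 (mod 61).
Final value: 21^9 ≡ 11 (mod 61).

Final answer: 11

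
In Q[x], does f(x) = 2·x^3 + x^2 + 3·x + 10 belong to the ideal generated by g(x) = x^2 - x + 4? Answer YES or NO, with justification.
NO

In Q[x] the ideal (g) consists of all multiples of g, so f ∈ (g) iff g | f, i.e. iff the remainder of f on division by g is 0. Divide f by g (g is monic, so eliminate the leading term of the running remainder at each step):
  leading term 2·x^3: subtract (2·x)·g(x) = 2·x^3 - 2·x^2 + 8·x, leaving 3·x^2 - 5·x + 10
  leading term 3·x^2: subtract (3)·g(x) = 3·x^2 - 3·x + 12, leaving -2·x - 2
The remainder r(x) = -2·x - 2 ≠ 0 (and deg r < deg g), so g ∤ f, i.e. f ∉ (g).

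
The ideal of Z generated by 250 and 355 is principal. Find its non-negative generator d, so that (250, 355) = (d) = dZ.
(250, 355) = (5); d = 5

In the PID Z, (a, b) is generated by gcd(a, b). Compute gcd(355, 250) with the extended Euclidean algorithm, tracking rows (r, s, t) with s·355 + t·250 = r:
  row A: (355, 1, 0)   [1·355 + 0·250 = 355]
  row B: (250, 0, 1)   [0·355 + 1·250 = 250]
  355 = 1·250 + 105   → row C = row A − 1·row B = (105, 1, −1)   [check: 1·355 − 1·250 = 105]
  250 = 2·105 + 40   → row D = row B − 2·row C = (40, −2, 3)   [check: −2·355 + 3·250 = 40]
  105 = 2·40 + 25   → row E = row C − 2·row D = (25, 5, −7)   [check: 5·355 − 7·250 = 25]
  40 = 1·25 + 15   → row F = row D − 1·row E = (15, −7, 10)   [check: −7·355 + 10·250 = 15]
  25 = 1·15 + 10   → row G = row E − 1·row F = (10, 12, −17)   [check: 12·355 − 17·250 = 10]
  15 = 1·10 + 5   → row H = row F − 1·row G = (5, −19, 27)   [check: −19·355 + 27·250 = 5]
  10 = 2·5 + 0   → remainder 0, stop. gcd = 5 (last nonzero row H).
So gcd(250, 355) = 5, with Bézout identity −19·355 + 27·250 = 5. Containment (⊇): the Bézout identity exhibits 5 as an element of (250, 355), giving (5) ⊆ (250, 355). Containment (⊆): since 5 | 250 and 5 | 355 (250 = 5·50, 355 = 5·71), every Z-linear combination of 250 and 355 is divisible by 5, so (250, 355) ⊆ (5). Therefore (250, 355) = (5), d = 5.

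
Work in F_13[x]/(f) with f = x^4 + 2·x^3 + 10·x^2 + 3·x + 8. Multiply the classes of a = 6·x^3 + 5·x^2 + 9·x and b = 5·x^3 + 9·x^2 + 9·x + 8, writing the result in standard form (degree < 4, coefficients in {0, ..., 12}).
Multiply as integer polynomials: a · b = 30·x^6 + 79·x^5 + 144·x^4 + 174·x^3 + 121·x^2 + 72·x. Reducing coefficients mod 13: a · b ≡ 4·x^6 + x^5 + x^4 + 5·x^3 + 4·x^2 + 7·x. Now divide by f(x) = x^4 + 2·x^3 + 10·x^2 + 3·x + 8 in F_13[x], eliminating the leading term at each step:
  leading term 4·x^6: subtract (4·x^2)·f(x) = 4·x^6 + 8·x^5 + x^4 + 12·x^3 + 6·x^2, leaving 6·x^5 + 6·x^3 + 11·x^2 + 7·x (coefficients mod 13)
  leading term 6·x^5: subtract (6·x)·f(x) = 6·x^5 + 12·x^4 + 8·x^3 + 5·x^2 + 9·x, leaving x^4 + 11·x^3 + 6·x^2 + 11·x (coefficients mod 13)
  leading term x^4: subtract (1)·f(x) = x^4 + 2·x^3 + 10·x^2 + 3·x + 8, leaving 9·x^3 + 9·x^2 + 8·x + 5 (coefficients mod 13)
The degree is now < 4, so this is the remainder. Hence a · b ≡ 9·x^3 + 9·x^2 + 8·x + 5 in F_13[x]/(f).

Final answer: a · b ≡ 9·x^3 + 9·x^2 + 8·x + 5 (mod f(x))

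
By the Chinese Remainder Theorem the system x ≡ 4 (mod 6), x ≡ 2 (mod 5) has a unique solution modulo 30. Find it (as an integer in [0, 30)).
The moduli 6, 5 are pairwise coprime, so by the CRT there is a unique solution mod 6·5 = 30.
Solve by successive substitution. Start with x ≡ 4 (mod 6).
  Combine with x ≡ 2 (mod 5): write x = 4 + 6·t and require 4 + 6·t ≡ 2 (mod 5), i.e. 6·t ≡ 2 − 4 ≡ 3 (mod 5). Since 6^(−1) ≡ 1 (mod 5) (6 ≡ 1 (mod 5)), t ≡ 1·3 ≡ 3 (mod 5). So x ≡ 4 + 6·3 = 22 (mod 30).
Unique solution in [0, 30): x = 22.

Final answer: x ≡ 22 (mod 30); the representative in [0, 30) is 22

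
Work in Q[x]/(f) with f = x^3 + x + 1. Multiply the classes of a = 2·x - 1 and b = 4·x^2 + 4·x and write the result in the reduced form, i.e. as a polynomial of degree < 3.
a · b ≡ 4·x^2 - 12·x - 8 (mod f(x))

First multiply in Q[x] without reducing: a · b = 8·x^3 + 4·x^2 - 4·x. Now divide by f(x) = x^3 + x + 1, eliminating the leading term at each step:
  leading term 8·x^3: subtract (8)·f(x) = 8·x^3 + 8·x + 8, leaving 4·x^2 - 12·x - 8
The degree is now < 3, so this is the remainder. Hence a · b ≡ 4·x^2 - 12·x - 8 in Q[x]/(f).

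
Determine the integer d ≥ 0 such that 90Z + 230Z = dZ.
In the PID Z, (a, b) is generated by gcd(a, b). Compute gcd(230, 90) with the extended Euclidean algorithm, tracking rows (r, s, t) with s·230 + t·90 = r:
  row A: (230, 1, 0)   [1·230 + 0·90 = 230]
  row B: (90, 0, 1)   [0·230 + 1·90 = 90]
  230 = 2·90 + 50   → row C = row A − 2·row B = (50, 1, −2)   [check: 1·230 − 2·90 = 50]
  90 = 1·50 + 40   → row D = row B − 1·row C = (40, −1, 3)   [check: −1·230 + 3·90 = 40]
  50 = 1·40 + 10   → row E = row C − 1·row D = (10, 2, −5)   [check: 2·230 − 5·90 = 10]
  40 = 4·10 + 0   → remainder 0, stop. gcd = 10 (last nonzero row E).
So gcd(90, 230) = 10, with Bézout identity 2·230 − 5·90 = 10. Containment (⊇): the Bézout identity exhibits 10 as an element of (90, 230), giving (10) ⊆ (90, 230). Containment (⊆): since 10 | 90 and 10 | 230 (90 = 10·9, 230 = 10·23), every Z-linear combination of 90 and 230 is divisible by 10, so (90, 230) ⊆ (10). Therefore (90, 230) = (10), d = 10.

Final answer: (90, 230) = (10); d = 10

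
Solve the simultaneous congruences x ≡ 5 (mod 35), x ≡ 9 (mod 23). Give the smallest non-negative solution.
x ≡ 285 (mod 805); the representative in [0, 805) is 285

The moduli 35, 23 are pairwise coprime, so by the CRT there is a unique solution mod 35·23 = 805.
Solve by successive substitution. Start with x ≡ 5 (mod 35).
  Combine with x ≡ 9 (mod 23): write x = 5 + 35·t and require 5 + 35·t ≡ 9 (mod 23), i.e. 35·t ≡ 9 − 5 ≡ 4 (mod 23). Since 35^(−1) ≡ 2 (mod 23) (35 ≡ 12 (mod 23)), t ≡ 2·4 ≡ 8 (mod 23). So x ≡ 5 + 35·8 = 285 (mod 805).
Unique solution in [0, 805): x = 285.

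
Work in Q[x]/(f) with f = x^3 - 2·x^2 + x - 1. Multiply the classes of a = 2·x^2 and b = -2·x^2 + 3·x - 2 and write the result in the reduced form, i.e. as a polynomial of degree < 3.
First multiply in Q[x] without reducing: a · b = -4·x^4 + 6·x^3 - 4·x^2. Now divide by f(x) = x^3 - 2·x^2 + x - 1, eliminating the leading term at each step:
  leading term -4·x^4: subtract (-4·x)·f(x) = -4·x^4 + 8·x^3 - 4·x^2 + 4·x, leaving -2·x^3 - 4·x
  leading term -2·x^3: subtract (-2)·f(x) = -2·x^3 + 4·x^2 - 2·x + 2, leaving -4·x^2 - 2·x - 2
The degree is now < 3, so this is the remainder. Hence a · b ≡ -4·x^2 - 2·x - 2 in Q[x]/(f).

Final answer: a · b ≡ -4·x^2 - 2·x - 2 (mod f(x))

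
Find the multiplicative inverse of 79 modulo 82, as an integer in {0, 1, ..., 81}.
79^(−1) ≡ 27 (mod 82)

Apply the extended Euclidean algorithm to (82, 79), tracking rows (r, s, t) with s·82 + t·79 = r. Each division r_prev = q·r_cur + r_new produces the new row as (previous row) − q·(current row):
  row A: (82, 1, 0)   [1·82 + 0·79 = 82]
  row B: (79, 0, 1)   [0·82 + 1·79 = 79]
  82 = 1·79 + 3   → row C = row A − 1·row B = (3, 1, −1)   [check: 1·82 − 1·79 = 3]
  79 = 26·3 + 1   → row D = row B − 26·row C = (1, −26, 27)   [check: −26·82 + 27·79 = 1]
  3 = 3·1 + 0   → remainder 0, stop. gcd = 1 (last nonzero row D).
The gcd is 1, so 79 is invertible mod 82. The last nonzero row gives −26·82 + 27·79 = 1, so t = 27. So 79^(−1) ≡ 27 (mod 82). Verify: 79 · 27 = 2133 ≡ 1 (mod 82). ✓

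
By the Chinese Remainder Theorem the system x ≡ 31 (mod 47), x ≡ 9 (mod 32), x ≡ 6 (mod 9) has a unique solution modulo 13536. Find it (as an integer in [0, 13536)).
The moduli 47, 32, 9 are pairwise coprime, so by the CRT there is a unique solution mod 47·32·9 = 13536.
Solve by successive substitution. Start with x ≡ 31 (mod 47).
  Combine with x ≡ 9 (mod 32): write x = 31 + 47·t and require 31 + 47·t ≡ 9 (mod 32), i.e. 47·t ≡ 9 − 31 ≡ 10 (mod 32). Since 47^(−1) ≡ 15 (mod 32) (47 ≡ 15 (mod 32)), t ≡ 15·10 ≡ 22 (mod 32). So x ≡ 31 + 47·22 = 1065 (mod 1504).
  Combine with x ≡ 6 (mod 9): write x = 1065 + 1504·t and require 1065 + 1504·t ≡ 6 (mod 9), i.e. 1504·t ≡ 6 − 1065 ≡ 3 (mod 9). Since 1504^(−1) ≡ 1 (mod 9) (1504 ≡ 1 (mod 9)), t ≡ 1·3 ≡ 3 (mod 9). So x ≡ 1065 + 1504·3 = 5577 (mod 13536).
Unique solution in [0, 13536): x = 5577.

Final answer: x ≡ 5577 (mod 13536); the representative in [0, 13536) is 5577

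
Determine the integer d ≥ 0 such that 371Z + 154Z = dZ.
In the PID Z, (a, b) is generated by gcd(a, b). Compute gcd(371, 154) with the extended Euclidean algorithm, tracking rows (r, s, t) with s·371 + t·154 = r:
  row A: (371, 1, 0)   [1·371 + 0·154 = 371]
  row B: (154, 0, 1)   [0·371 + 1·154 = 154]
  371 = 2·154 + 63   → row C = row A − 2·row B = (63, 1, −2)   [check: 1·371 − 2·154 = 63]
  154 = 2·63 + 28   → row D = row B − 2·row C = (28, −2, 5)   [check: −2·371 + 5·154 = 28]
  63 = 2·28 + 7   → row E = row C − 2·row D = (7, 5, −12)   [check: 5·371 − 12·154 = 7]
  28 = 4·7 + 0   → remainder 0, stop. gcd = 7 (last nonzero row E).
So gcd(371, 154) = 7, with Bézout identity 5·371 − 12·154 = 7. Containment (⊇): the Bézout identity exhibits 7 as an element of (371, 154), giving (7) ⊆ (371, 154). Containment (⊆): since 7 | 371 and 7 | 154 (371 = 7·53, 154 = 7·22), every Z-linear combination of 371 and 154 is divisible by 7, so (371, 154) ⊆ (7). Therefore (371, 154) = (7), d = 7.

Final answer: (371, 154) = (7); d = 7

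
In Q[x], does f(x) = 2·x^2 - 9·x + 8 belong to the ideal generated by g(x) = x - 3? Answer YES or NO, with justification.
In Q[x] the ideal (g) consists of all multiples of g, so f ∈ (g) iff g | f, i.e. iff the remainder of f on division by g is 0. Divide f by g (g is monic, so eliminate the leading term of the running remainder at each step):
  leading term 2·x^2: subtract (2·x)·g(x) = 2·x^2 - 6·x, leaving 8 - 3·x
  leading term -3·x: subtract (-3)·g(x) = 9 - 3·x, leaving -1
The remainder r(x) = -1 ≠ 0 (and deg r < deg g), so g ∤ f, i.e. f ∉ (g).

Final answer: NO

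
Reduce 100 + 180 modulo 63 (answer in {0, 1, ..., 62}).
28

Reduce the summands first: 100 ≡ 37, 180 ≡ 54 (mod 63), so 100 + 180 ≡ 37 + 54 (mod 63). 37 + 54 = 91; 91 = 1·63 + 28, so (100 + 180) mod 63 = 28.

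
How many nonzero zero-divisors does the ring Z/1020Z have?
In Z/1020Z each nonzero element is either a unit (gcd with 1020 is 1) or a zero-divisor (gcd > 1). The number of units is φ(1020): factorise 1020 = 2^2 · 3 · 5 · 17, so φ(1020) = (2^2 − 2^1) · (3 − 1) · (5 − 1) · (17 − 1) = 2 · 2 · 4 · 16 = 256. The nonzero elements number 1020 − 1 = 1019. Hence the nonzero zero-divisors number 1019 − 256 = 763.

Final answer: Z/1020Z has 763 nonzero zero-divisors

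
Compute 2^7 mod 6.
2

Use repeated squaring. Binary(7) = 111. Walk through the bits of the exponent 7 left-to-right: at each bit after the leading one, square the running value, then multiply by 2 if the bit is 1 (always reducing mod 6):
  bit 1 = 1 (leading): start with 2.
  bit 2 = 1: square 2^2 = 4; bit is 1, so multiply 4·2 = 8 ≡ 2 (mod 6).
  bit 3 = 1: square 2^2 = 4; bit is 1, so multiply 4·2 = 8 ≡ 2 (mod 6).
Final value: 2^7 ≡ 2 (mod 6).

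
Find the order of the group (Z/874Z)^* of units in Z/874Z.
|(Z/874Z)^*| = 396

(Z/874Z)^* consists of the classes a with gcd(a, 874) = 1, so its order is φ(874). φ is multiplicative, with φ(p^e) = p^e − p^(e−1). Factorise 874 = 2 · 19 · 23. Then
  φ(874) = (2 − 1) · (19 − 1) · (23 − 1) = 1 · 18 · 22 = 396.
Thus |(Z/874Z)^*| = 396.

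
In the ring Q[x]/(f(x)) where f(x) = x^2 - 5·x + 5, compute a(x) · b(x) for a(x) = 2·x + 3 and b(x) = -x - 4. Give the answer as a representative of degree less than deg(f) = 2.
First multiply in Q[x] without reducing: a · b = -2·x^2 - 11·x - 12. Now divide by f(x) = x^2 - 5·x + 5, eliminating the leading term at each step:
  leading term -2·x^2: subtract (-2)·f(x) = -2·x^2 + 10·x - 10, leaving -21·x - 2
The degree is now < 2, so this is the remainder. Hence a · b ≡ -21·x - 2 in Q[x]/(f).

Final answer: a · b ≡ -21·x - 2 (mod f(x))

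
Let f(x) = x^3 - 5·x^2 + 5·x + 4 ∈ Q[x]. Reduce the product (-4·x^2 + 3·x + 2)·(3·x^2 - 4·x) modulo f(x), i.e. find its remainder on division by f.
First multiply in Q[x] without reducing: a · b = -12·x^4 + 25·x^3 - 6·x^2 - 8·x. Now divide by f(x) = x^3 - 5·x^2 + 5·x + 4, eliminating the leading term at each step:
  leading term -12·x^4: subtract (-12·x)·f(x) = -12·x^4 + 60·x^3 - 60·x^2 - 48·x, leaving -35·x^3 + 54·x^2 + 40·x
  leading term -35·x^3: subtract (-35)·f(x) = -35·x^3 + 175·x^2 - 175·x - 140, leaving -121·x^2 + 215·x + 140
The degree is now < 3, so this is the remainder. Hence a · b ≡ -121·x^2 + 215·x + 140 in Q[x]/(f).

Final answer: a · b ≡ -121·x^2 + 215·x + 140 (mod f(x))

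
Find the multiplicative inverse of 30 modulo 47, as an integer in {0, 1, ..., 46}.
30^(−1) ≡ 11 (mod 47)

Apply the extended Euclidean algorithm to (47, 30), tracking rows (r, s, t) with s·47 + t·30 = r. Each division r_prev = q·r_cur + r_new produces the new row as (previous row) − q·(current row):
  row A: (47, 1, 0)   [1·47 + 0·30 = 47]
  row B: (30, 0, 1)   [0·47 + 1·30 = 30]
  47 = 1·30 + 17   → row C = row A − 1·row B = (17, 1, −1)   [check: 1·47 − 1·30 = 17]
  30 = 1·17 + 13   → row D = row B − 1·row C = (13, −1, 2)   [check: −1·47 + 2·30 = 13]
  17 = 1·13 + 4   → row E = row C − 1·row D = (4, 2, −3)   [check: 2·47 − 3·30 = 4]
  13 = 3·4 + 1   → row F = row D − 3·row E = (1, −7, 11)   [check: −7·47 + 11·30 = 1]
  4 = 4·1 + 0   → remainder 0, stop. gcd = 1 (last nonzero row F).
The gcd is 1, so 30 is invertible mod 47. The last nonzero row gives −7·47 + 11·30 = 1, so t = 11. So 30^(−1) ≡ 11 (mod 47). Verify: 30 · 11 = 330 ≡ 1 (mod 47). ✓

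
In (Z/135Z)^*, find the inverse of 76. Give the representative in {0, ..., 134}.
Apply the extended Euclidean algorithm to (135, 76), tracking rows (r, s, t) with s·135 + t·76 = r. Each division r_prev = q·r_cur + r_new produces the new row as (previous row) − q·(current row):
  row A: (135, 1, 0)   [1·135 + 0·76 = 135]
  row B: (76, 0, 1)   [0·135 + 1·76 = 76]
  135 = 1·76 + 59   → row C = row A − 1·row B = (59, 1, −1)   [check: 1·135 − 1·76 = 59]
  76 = 1·59 + 17   → row D = row B − 1·row C = (17, −1, 2)   [check: −1·135 + 2·76 = 17]
  59 = 3·17 + 8   → row E = row C − 3·row D = (8, 4, −7)   [check: 4·135 − 7·76 = 8]
  17 = 2·8 + 1   → row F = row D − 2·row E = (1, −9, 16)   [check: −9·135 + 16·76 = 1]
  8 = 8·1 + 0   → remainder 0, stop. gcd = 1 (last nonzero row F).
The gcd is 1, so 76 is invertible mod 135. The last nonzero row gives −9·135 + 16·76 = 1, so t = 16. So 76^(−1) ≡ 16 (mod 135). Verify: 76 · 16 = 1216 ≡ 1 (mod 135). ✓

Final answer: 76^(−1) ≡ 16 (mod 135)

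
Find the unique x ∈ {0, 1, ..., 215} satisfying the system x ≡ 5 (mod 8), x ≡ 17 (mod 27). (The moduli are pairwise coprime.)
x ≡ 125 (mod 216); the representative in [0, 216) is 125

The moduli 8, 27 are pairwise coprime, so by the CRT there is a unique solution mod 8·27 = 216.
Solve by successive substitution. Start with x ≡ 5 (mod 8).
  Combine with x ≡ 17 (mod 27): write x = 5 + 8·t and require 5 + 8·t ≡ 17 (mod 27), i.e. 8·t ≡ 17 − 5 ≡ 12 (mod 27). Since 8^(−1) ≡ 17 (mod 27), t ≡ 17·12 ≡ 15 (mod 27). So x ≡ 5 + 8·15 = 125 (mod 216).
Unique solution in [0, 216): x = 125.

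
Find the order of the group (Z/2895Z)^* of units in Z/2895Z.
(Z/2895Z)^* consists of the classes a with gcd(a, 2895) = 1, so its order is φ(2895). φ is multiplicative, with φ(p^e) = p^e − p^(e−1). Factorise 2895 = 3 · 5 · 193. Then
  φ(2895) = (3 − 1) · (5 − 1) · (193 − 1) = 2 · 4 · 192 = 1536.
Thus |(Z/2895Z)^*| = 1536.

Final answer: |(Z/2895Z)^*| = 1536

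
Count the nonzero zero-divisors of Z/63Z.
In Z/63Z each nonzero element is either a unit (gcd with 63 is 1) or a zero-divisor (gcd > 1). The number of units is φ(63): factorise 63 = 3^2 · 7, so φ(63) = (3^2 − 3^1) · (7 − 1) = 6 · 6 = 36. The nonzero elements number 63 − 1 = 62. Hence the nonzero zero-divisors number 62 − 36 = 26.

Final answer: Z/63Z has 26 nonzero zero-divisors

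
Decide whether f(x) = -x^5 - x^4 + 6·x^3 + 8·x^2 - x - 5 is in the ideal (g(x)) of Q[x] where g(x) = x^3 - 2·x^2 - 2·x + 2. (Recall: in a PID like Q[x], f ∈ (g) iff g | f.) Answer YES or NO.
In Q[x] the ideal (g) consists of all multiples of g, so f ∈ (g) iff g | f, i.e. iff the remainder of f on division by g is 0. Divide f by g (g is monic, so eliminate the leading term of the running remainder at each step):
  leading term -x^5: subtract (-x^2)·g(x) = -x^5 + 2·x^4 + 2·x^3 - 2·x^2, leaving -3·x^4 + 4·x^3 + 10·x^2 - x - 5
  leading term -3·x^4: subtract (-3·x)·g(x) = -3·x^4 + 6·x^3 + 6·x^2 - 6·x, leaving -2·x^3 + 4·x^2 + 5·x - 5
  leading term -2·x^3: subtract (-2)·g(x) = -2·x^3 + 4·x^2 + 4·x - 4, leaving x - 1
The remainder r(x) = x - 1 ≠ 0 (and deg r < deg g), so g ∤ f, i.e. f ∉ (g).

Final answer: NO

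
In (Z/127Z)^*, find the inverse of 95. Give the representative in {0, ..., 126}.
Apply the extended Euclidean algorithm to (127, 95), tracking rows (r, s, t) with s·127 + t·95 = r. Each division r_prev = q·r_cur + r_new produces the new row as (previous row) − q·(current row):
  row A: (127, 1, 0)   [1·127 + 0·95 = 127]
  row B: (95, 0, 1)   [0·127 + 1·95 = 95]
  127 = 1·95 + 32   → row C = row A − 1·row B = (32, 1, −1)   [check: 1·127 − 1·95 = 32]
  95 = 2·32 + 31   → row D = row B − 2·row C = (31, −2, 3)   [check: −2·127 + 3·95 = 31]
  32 = 1·31 + 1   → row E = row C − 1·row D = (1, 3, −4)   [check: 3·127 − 4·95 = 1]
  31 = 31·1 + 0   → remainder 0, stop. gcd = 1 (last nonzero row E).
The gcd is 1, so 95 is invertible mod 127. The last nonzero row gives 3·127 − 4·95 = 1, so t = −4. So 95^(−1) ≡ −4 ≡ 123 (mod 127). Verify: 95 · 123 = 11685 ≡ 1 (mod 127). ✓

Final answer: 95^(−1) ≡ 123 (mod 127)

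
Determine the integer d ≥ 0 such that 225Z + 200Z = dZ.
(225, 200) = (25); d = 25

In the PID Z, (a, b) is generated by gcd(a, b). Compute gcd(225, 200) with the extended Euclidean algorithm, tracking rows (r, s, t) with s·225 + t·200 = r:
  row A: (225, 1, 0)   [1·225 + 0·200 = 225]
  row B: (200, 0, 1)   [0·225 + 1·200 = 200]
  225 = 1·200 + 25   → row C = row A − 1·row B = (25, 1, −1)   [check: 1·225 − 1·200 = 25]
  200 = 8·25 + 0   → remainder 0, stop. gcd = 25 (last nonzero row C).
So gcd(225, 200) = 25, with Bézout identity 1·225 − 1·200 = 25. Containment (⊇): the Bézout identity exhibits 25 as an element of (225, 200), giving (25) ⊆ (225, 200). Containment (⊆): since 25 | 225 and 25 | 200 (225 = 25·9, 200 = 25·8), every Z-linear combination of 225 and 200 is divisible by 25, so (225, 200) ⊆ (25). Therefore (225, 200) = (25), d = 25.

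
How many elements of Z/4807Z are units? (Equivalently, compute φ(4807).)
An element a ∈ Z/4807Z is a unit iff gcd(a, 4807) = 1, so the number of units is φ(4807). φ is multiplicative, with φ(p^e) = p^e − p^(e−1). Factorise 4807 = 11 · 19 · 23. Then
  φ(4807) = (11 − 1) · (19 − 1) · (23 − 1) = 10 · 18 · 22 = 3960.

Final answer: Z/4807Z has φ(4807) = 3960 units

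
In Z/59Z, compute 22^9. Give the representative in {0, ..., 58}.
Use repeated squaring. Binary(9) = 1001. Walk through the bits of the exponent 9 left-to-right: at each bit after the leading one, square the running value, then multiply by 22 if the bit is 1 (always reducing mod 59):
  bit 1 = 1 (leading): start with 22.
  bit 2 = 0: square 22^2 = 484 ≡ 12 (mod 59).
  bit 3 = 0: square 12^2 = 144 ≡ 26 (mod 59).
  bit 4 = 1: square 26^2 = 676 ≡ 27; bit is 1, so multiply 27·22 = 594 ≡ 4 (mod 59).
Final value: 22^9 ≡ 4 (mod 59).

Final answer: 4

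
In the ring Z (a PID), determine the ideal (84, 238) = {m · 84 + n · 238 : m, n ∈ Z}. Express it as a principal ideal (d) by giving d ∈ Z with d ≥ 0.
In the PID Z, (a, b) is generated by gcd(a, b). Compute gcd(238, 84) with the extended Euclidean algorithm, tracking rows (r, s, t) with s·238 + t·84 = r:
  row A: (238, 1, 0)   [1·238 + 0·84 = 238]
  row B: (84, 0, 1)   [0·238 + 1·84 = 84]
  238 = 2·84 + 70   → row C = row A − 2·row B = (70, 1, −2)   [check: 1·238 − 2·84 = 70]
  84 = 1·70 + 14   → row D = row B − 1·row C = (14, −1, 3)   [check: −1·238 + 3·84 = 14]
  70 = 5·14 + 0   → remainder 0, stop. gcd = 14 (last nonzero row D).
So gcd(84, 238) = 14, with Bézout identity −1·238 + 3·84 = 14. Containment (⊇): the Bézout identity exhibits 14 as an element of (84, 238), giving (14) ⊆ (84, 238). Containment (⊆): since 14 | 84 and 14 | 238 (84 = 14·6, 238 = 14·17), every Z-linear combination of 84 and 238 is divisible by 14, so (84, 238) ⊆ (14). Therefore (84, 238) = (14), d = 14.

Final answer: (84, 238) = (14); d = 14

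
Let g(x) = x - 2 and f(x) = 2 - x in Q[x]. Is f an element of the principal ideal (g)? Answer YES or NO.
YES

In Q[x] the ideal (g) consists of all multiples of g, so f ∈ (g) iff g | f, i.e. iff the remainder of f on division by g is 0. Divide f by g (g is monic, so eliminate the leading term of the running remainder at each step):
  leading term -x: subtract (-1)·g(x) = 2 - x, leaving 0
The remainder is 0, so f(x) = g(x) · h(x) with h(x) = -1. Hence g | f, i.e. f ∈ (g).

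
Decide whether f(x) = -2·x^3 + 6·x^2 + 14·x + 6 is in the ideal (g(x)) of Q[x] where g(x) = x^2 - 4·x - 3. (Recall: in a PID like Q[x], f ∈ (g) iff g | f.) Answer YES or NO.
YES

In Q[x] the ideal (g) consists of all multiples of g, so f ∈ (g) iff g | f, i.e. iff the remainder of f on division by g is 0. Divide f by g (g is monic, so eliminate the leading term of the running remainder at each step):
  leading term -2·x^3: subtract (-2·x)·g(x) = -2·x^3 + 8·x^2 + 6·x, leaving -2·x^2 + 8·x + 6
  leading term -2·x^2: subtract (-2)·g(x) = -2·x^2 + 8·x + 6, leaving 0
The remainder is 0, so f(x) = g(x) · h(x) with h(x) = -2·x - 2. Hence g | f, i.e. f ∈ (g).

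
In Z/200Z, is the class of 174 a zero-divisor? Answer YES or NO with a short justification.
YES

gcd(174, 200) = 2 > 1, so 174 is not a unit in Z/200Z. In Z/nZ every nonzero non-unit is a zero-divisor: explicitly, take b = 200/gcd = 100 ≠ 0 (mod 200); then 174·100 = 17400 = 87·200, i.e. 174·100 ≡ 0 (mod 200). So 174 is a zero-divisor.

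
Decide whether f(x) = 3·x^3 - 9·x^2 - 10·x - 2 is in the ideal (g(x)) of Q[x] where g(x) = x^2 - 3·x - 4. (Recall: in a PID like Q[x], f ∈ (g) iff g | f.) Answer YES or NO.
In Q[x] the ideal (g) consists of all multiples of g, so f ∈ (g) iff g | f, i.e. iff the remainder of f on division by g is 0. Divide f by g (g is monic, so eliminate the leading term of the running remainder at each step):
  leading term 3·x^3: subtract (3·x)·g(x) = 3·x^3 - 9·x^2 - 12·x, leaving 2·x - 2
The remainder r(x) = 2·x - 2 ≠ 0 (and deg r < deg g), so g ∤ f, i.e. f ∉ (g).

Final answer: NO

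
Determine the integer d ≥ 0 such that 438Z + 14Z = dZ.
(438, 14) = (2); d = 2

In the PID Z, (a, b) is generated by gcd(a, b). Compute gcd(438, 14) with the extended Euclidean algorithm, tracking rows (r, s, t) with s·438 + t·14 = r:
  row A: (438, 1, 0)   [1·438 + 0·14 = 438]
  row B: (14, 0, 1)   [0·438 + 1·14 = 14]
  438 = 31·14 + 4   → row C = row A − 31·row B = (4, 1, −31)   [check: 1·438 − 31·14 = 4]
  14 = 3·4 + 2   → row D = row B − 3·row C = (2, −3, 94)   [check: −3·438 + 94·14 = 2]
  4 = 2·2 + 0   → remainder 0, stop. gcd = 2 (last nonzero row D).
So gcd(438, 14) = 2, with Bézout identity −3·438 + 94·14 = 2. Containment (⊇): the Bézout identity exhibits 2 as an element of (438, 14), giving (2) ⊆ (438, 14). Containment (⊆): since 2 | 438 and 2 | 14 (438 = 2·219, 14 = 2·7), every Z-linear combination of 438 and 14 is divisible by 2, so (438, 14) ⊆ (2). Therefore (438, 14) = (2), d = 2.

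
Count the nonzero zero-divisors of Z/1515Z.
In Z/1515Z each nonzero element is either a unit (gcd with 1515 is 1) or a zero-divisor (gcd > 1). The number of units is φ(1515): factorise 1515 = 3 · 5 · 101, so φ(1515) = (3 − 1) · (5 − 1) · (101 − 1) = 2 · 4 · 100 = 800. The nonzero elements number 1515 − 1 = 1514. Hence the nonzero zero-divisors number 1514 − 800 = 714.

Final answer: Z/1515Z has 714 nonzero zero-divisors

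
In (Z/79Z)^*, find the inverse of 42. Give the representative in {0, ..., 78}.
42^(−1) ≡ 32 (mod 79)

Apply the extended Euclidean algorithm to (79, 42), tracking rows (r, s, t) with s·79 + t·42 = r. Each division r_prev = q·r_cur + r_new produces the new row as (previous row) − q·(current row):
  row A: (79, 1, 0)   [1·79 + 0·42 = 79]
  row B: (42, 0, 1)   [0·79 + 1·42 = 42]
  79 = 1·42 + 37   → row C = row A − 1·row B = (37, 1, −1)   [check: 1·79 − 1·42 = 37]
  42 = 1·37 + 5   → row D = row B − 1·row C = (5, −1, 2)   [check: −1·79 + 2·42 = 5]
  37 = 7·5 + 2   → row E = row C − 7·row D = (2, 8, −15)   [check: 8·79 − 15·42 = 2]
  5 = 2·2 + 1   → row F = row D − 2·row E = (1, −17, 32)   [check: −17·79 + 32·42 = 1]
  2 = 2·1 + 0   → remainder 0, stop. gcd = 1 (last nonzero row F).
The gcd is 1, so 42 is invertible mod 79. The last nonzero row gives −17·79 + 32·42 = 1, so t = 32. So 42^(−1) ≡ 32 (mod 79). Verify: 42 · 32 = 1344 ≡ 1 (mod 79). ✓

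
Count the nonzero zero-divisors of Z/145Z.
In Z/145Z each nonzero element is either a unit (gcd with 145 is 1) or a zero-divisor (gcd > 1). The number of units is φ(145): factorise 145 = 5 · 29, so φ(145) = (5 − 1) · (29 − 1) = 4 · 28 = 112. The nonzero elements number 145 − 1 = 144. Hence the nonzero zero-divisors number 144 − 112 = 32.

Final answer: Z/145Z has 32 nonzero zero-divisors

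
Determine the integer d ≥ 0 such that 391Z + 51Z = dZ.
(391, 51) = (17); d = 17

In the PID Z, (a, b) is generated by gcd(a, b). Compute gcd(391, 51) with the extended Euclidean algorithm, tracking rows (r, s, t) with s·391 + t·51 = r:
  row A: (391, 1, 0)   [1·391 + 0·51 = 391]
  row B: (51, 0, 1)   [0·391 + 1·51 = 51]
  391 = 7·51 + 34   → row C = row A − 7·row B = (34, 1, −7)   [check: 1·391 − 7·51 = 34]
  51 = 1·34 + 17   → row D = row B − 1·row C = (17, −1, 8)   [check: −1·391 + 8·51 = 17]
  34 = 2·17 + 0   → remainder 0, stop. gcd = 17 (last nonzero row D).
So gcd(391, 51) = 17, with Bézout identity −1·391 + 8·51 = 17. Containment (⊇): the Bézout identity exhibits 17 as an element of (391, 51), giving (17) ⊆ (391, 51). Containment (⊆): since 17 | 391 and 17 | 51 (391 = 17·23, 51 = 17·3), every Z-linear combination of 391 and 51 is divisible by 17, so (391, 51) ⊆ (17). Therefore (391, 51) = (17), d = 17.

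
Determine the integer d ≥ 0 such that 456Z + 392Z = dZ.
(456, 392) = (8); d = 8

In the PID Z, (a, b) is generated by gcd(a, b). Compute gcd(456, 392) with the extended Euclidean algorithm, tracking rows (r, s, t) with s·456 + t·392 = r:
  row A: (456, 1, 0)   [1·456 + 0·392 = 456]
  row B: (392, 0, 1)   [0·456 + 1·392 = 392]
  456 = 1·392 + 64   → row C = row A − 1·row B = (64, 1, −1)   [check: 1·456 − 1·392 = 64]
  392 = 6·64 + 8   → row D = row B − 6·row C = (8, −6, 7)   [check: −6·456 + 7·392 = 8]
  64 = 8·8 + 0   → remainder 0, stop. gcd = 8 (last nonzero row D).
So gcd(456, 392) = 8, with Bézout identity −6·456 + 7·392 = 8. Containment (⊇): the Bézout identity exhibits 8 as an element of (456, 392), giving (8) ⊆ (456, 392). Containment (⊆): since 8 | 456 and 8 | 392 (456 = 8·57, 392 = 8·49), every Z-linear combination of 456 and 392 is divisible by 8, so (456, 392) ⊆ (8). Therefore (456, 392) = (8), d = 8.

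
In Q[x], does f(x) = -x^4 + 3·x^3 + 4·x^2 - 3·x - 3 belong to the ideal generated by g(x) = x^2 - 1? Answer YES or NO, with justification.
YES

In Q[x] the ideal (g) consists of all multiples of g, so f ∈ (g) iff g | f, i.e. iff the remainder of f on division by g is 0. Divide f by g (g is monic, so eliminate the leading term of the running remainder at each step):
  leading term -x^4: subtract (-x^2)·g(x) = -x^4 + x^2, leaving 3·x^3 + 3·x^2 - 3·x - 3
  leading term 3·x^3: subtract (3·x)·g(x) = 3·x^3 - 3·x, leaving 3·x^2 - 3
  leading term 3·x^2: subtract (3)·g(x) = 3·x^2 - 3, leaving 0
The remainder is 0, so f(x) = g(x) · h(x) with h(x) = -x^2 + 3·x + 3. Hence g | f, i.e. f ∈ (g).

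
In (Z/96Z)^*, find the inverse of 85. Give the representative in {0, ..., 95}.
85^(−1) ≡ 61 (mod 96)

Apply the extended Euclidean algorithm to (96, 85), tracking rows (r, s, t) with s·96 + t·85 = r. Each division r_prev = q·r_cur + r_new produces the new row as (previous row) − q·(current row):
  row A: (96, 1, 0)   [1·96 + 0·85 = 96]
  row B: (85, 0, 1)   [0·96 + 1·85 = 85]
  96 = 1·85 + 11   → row C = row A − 1·row B = (11, 1, −1)   [check: 1·96 − 1·85 = 11]
  85 = 7·11 + 8   → row D = row B − 7·row C = (8, −7, 8)   [check: −7·96 + 8·85 = 8]
  11 = 1·8 + 3   → row E = row C − 1·row D = (3, 8, −9)   [check: 8·96 − 9·85 = 3]
  8 = 2·3 + 2   → row F = row D − 2·row E = (2, −23, 26)   [check: −23·96 + 26·85 = 2]
  3 = 1·2 + 1   → row G = row E − 1·row F = (1, 31, −35)   [check: 31·96 − 35·85 = 1]
  2 = 2·1 + 0   → remainder 0, stop. gcd = 1 (last nonzero row G).
The gcd is 1, so 85 is invertible mod 96. The last nonzero row gives 31·96 − 35·85 = 1, so t = −35. So 85^(−1) ≡ −35 ≡ 61 (mod 96). Verify: 85 · 61 = 5185 ≡ 1 (mod 96). ✓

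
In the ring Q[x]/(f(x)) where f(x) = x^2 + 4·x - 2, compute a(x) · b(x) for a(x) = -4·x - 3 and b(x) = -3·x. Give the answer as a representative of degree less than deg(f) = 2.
a · b ≡ 24 - 39·x (mod f(x))

First multiply in Q[x] without reducing: a · b = 12·x^2 + 9·x. Now divide by f(x) = x^2 + 4·x - 2, eliminating the leading term at each step:
  leading term 12·x^2: subtract (12)·f(x) = 12·x^2 + 48·x - 24, leaving 24 - 39·x
The degree is now < 2, so this is the remainder. Hence a · b ≡ 24 - 39·x in Q[x]/(f).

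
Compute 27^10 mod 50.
Use repeated squaring. Binary(10) = 1010. Walk through the bits of the exponent 10 left-to-right: at each bit after the leading one, square the running value, then multiply by 27 if the bit is 1 (always reducing mod 50):
  bit 1 = 1 (leading): start with 27.
  bit 2 = 0: square 27^2 = 729 ≡ 29 (mod 50).
  bit 3 = 1: square 29^2 = 841 ≡ 41; bit is 1, so multiply 41·27 = 1107 ≡ 7 (mod 50).
  bit 4 = 0: square 7^2 = 49 (mod 50).
Final value: 27^10 ≡ 49 (mod 50).

Final answer: 49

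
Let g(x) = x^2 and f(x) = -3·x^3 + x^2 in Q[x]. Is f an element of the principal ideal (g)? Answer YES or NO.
In Q[x] the ideal (g) consists of all multiples of g, so f ∈ (g) iff g | f, i.e. iff the remainder of f on division by g is 0. Divide f by g (g is monic, so eliminate the leading term of the running remainder at each step):
  leading term -3·x^3: subtract (-3·x)·g(x) = -3·x^3, leaving x^2
  leading term x^2: subtract (1)·g(x) = x^2, leaving 0
The remainder is 0, so f(x) = g(x) · h(x) with h(x) = 1 - 3·x. Hence g | f, i.e. f ∈ (g).

Final answer: YES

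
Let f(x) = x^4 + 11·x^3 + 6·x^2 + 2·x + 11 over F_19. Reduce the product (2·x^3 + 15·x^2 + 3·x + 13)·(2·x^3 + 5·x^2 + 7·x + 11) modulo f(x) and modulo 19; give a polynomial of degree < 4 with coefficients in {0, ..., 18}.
Multiply as integer polynomials: a · b = 4·x^6 + 40·x^5 + 95·x^4 + 168·x^3 + 251·x^2 + 124·x + 143. Reducing coefficients mod 19: a · b ≡ 4·x^6 + 2·x^5 + 16·x^3 + 4·x^2 + 10·x + 10. Now divide by f(x) = x^4 + 11·x^3 + 6·x^2 + 2·x + 11 in F_19[x], eliminating the leading term at each step:
  leading term 4·x^6: subtract (4·x^2)·f(x) = 4·x^6 + 6·x^5 + 5·x^4 + 8·x^3 + 6·x^2, leaving 15·x^5 + 14·x^4 + 8·x^3 + 17·x^2 + 10·x + 10 (coefficients mod 19)
  leading term 15·x^5: subtract (15·x)·f(x) = 15·x^5 + 13·x^4 + 14·x^3 + 11·x^2 + 13·x, leaving x^4 + 13·x^3 + 6·x^2 + 16·x + 10 (coefficients mod 19)
  leading term x^4: subtract (1)·f(x) = x^4 + 11·x^3 + 6·x^2 + 2·x + 11, leaving 2·x^3 + 14·x + 18 (coefficients mod 19)
The degree is now < 4, so this is the remainder. Hence a · b ≡ 2·x^3 + 14·x + 18 in F_19[x]/(f).

Final answer: a · b ≡ 2·x^3 + 14·x + 18 (mod f(x))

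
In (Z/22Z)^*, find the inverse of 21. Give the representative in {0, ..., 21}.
21^(−1) ≡ 21 (mod 22)

Apply the extended Euclidean algorithm to (22, 21), tracking rows (r, s, t) with s·22 + t·21 = r. Each division r_prev = q·r_cur + r_new produces the new row as (previous row) − q·(current row):
  row A: (22, 1, 0)   [1·22 + 0·21 = 22]
  row B: (21, 0, 1)   [0·22 + 1·21 = 21]
  22 = 1·21 + 1   → row C = row A − 1·row B = (1, 1, −1)   [check: 1·22 − 1·21 = 1]
  21 = 21·1 + 0   → remainder 0, stop. gcd = 1 (last nonzero row C).
The gcd is 1, so 21 is invertible mod 22. The last nonzero row gives 1·22 − 1·21 = 1, so t = −1. So 21^(−1) ≡ −1 ≡ 21 (mod 22). Verify: 21 · 21 = 441 ≡ 1 (mod 22). ✓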